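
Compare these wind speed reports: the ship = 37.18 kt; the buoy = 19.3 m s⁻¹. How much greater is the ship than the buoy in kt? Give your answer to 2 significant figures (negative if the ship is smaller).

-0.34 kt

the buoy: 19.3 m/s = 37.5162 kt.
Difference: 37.1800 − 37.5162 = -0.34 kt.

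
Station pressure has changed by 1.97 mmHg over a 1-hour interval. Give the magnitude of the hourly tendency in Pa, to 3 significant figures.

1.97 mmHg / 1 h × 133.322 Pa/mmHg = 263 Pa/h.

263 Pa per hour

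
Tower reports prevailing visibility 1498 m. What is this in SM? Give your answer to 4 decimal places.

1 m = 0.000621371 SM, so 1498 × 0.000621371 = 0.9308 SM.

0.9308 SM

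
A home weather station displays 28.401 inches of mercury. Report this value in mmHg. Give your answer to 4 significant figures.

721.4 mmHg

1 inHg = 25.4 mmHg, so 28.401 × 25.4 = 721.4 mmHg.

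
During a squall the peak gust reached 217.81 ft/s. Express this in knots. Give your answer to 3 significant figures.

1 ft/s = 0.592484 kt, so 217.81 × 0.592484 = 129 kt.

129 kt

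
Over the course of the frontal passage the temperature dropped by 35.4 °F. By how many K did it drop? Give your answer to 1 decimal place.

19.7 K

For a temperature change the 32° offset cancels: ΔK = 35.4 × 0.5556 = 19.7 K.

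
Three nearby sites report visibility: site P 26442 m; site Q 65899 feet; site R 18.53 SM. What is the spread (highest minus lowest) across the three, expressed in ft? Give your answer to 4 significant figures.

site P: 26442 m = 86751.97 ft.
site R: 18.53 SM = 97838.40 ft.
Spread: 97838.40 − 65899.00 = 31940 ft.

31940 ft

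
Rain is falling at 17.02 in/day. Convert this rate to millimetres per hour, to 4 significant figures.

17.02 in/day × 25.4 mm/in × 0.0416667 day/hour = 18.01 mm/hour.

18.01 mm/hour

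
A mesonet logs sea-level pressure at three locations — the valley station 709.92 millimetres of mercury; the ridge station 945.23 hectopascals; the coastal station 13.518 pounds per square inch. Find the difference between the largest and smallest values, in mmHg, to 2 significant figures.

11 mmHg

the ridge station: 945.23 hPa = 708.98 mmHg.
the coastal station: 13.518 psi = 699.08 mmHg.
Spread: 709.92 − 699.08 = 11 mmHg.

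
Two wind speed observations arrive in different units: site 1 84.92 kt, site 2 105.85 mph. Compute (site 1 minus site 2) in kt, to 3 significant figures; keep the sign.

site 2: 105.85 mph = 91.9811 kt.
Difference: 84.9200 − 91.9811 = -7.06 kt.

-7.06 kt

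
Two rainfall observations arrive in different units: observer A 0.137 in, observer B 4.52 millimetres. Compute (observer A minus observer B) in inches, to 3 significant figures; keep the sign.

-0.0410 in

observer B: 4.52 mm = 0.177953 in.
Difference: 0.137000 − 0.177953 = -0.0410 in.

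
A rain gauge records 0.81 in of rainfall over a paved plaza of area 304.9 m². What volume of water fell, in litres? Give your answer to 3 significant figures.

Depth: 0.81 in × 25.4 = 20.574 mm.
1 mm over 1 m² is 1 L, so volume = 20.574 × 304.9 = 6273.0126 L ≈ 6270 L.

6270 litres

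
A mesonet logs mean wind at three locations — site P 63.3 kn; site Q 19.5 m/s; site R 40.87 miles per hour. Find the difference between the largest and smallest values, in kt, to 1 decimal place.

site Q: 19.5 m/s = 37.905 kt.
site R: 40.87 mph = 35.515 kt.
Spread: 63.300 − 35.515 = 27.8 kt.

27.8 kt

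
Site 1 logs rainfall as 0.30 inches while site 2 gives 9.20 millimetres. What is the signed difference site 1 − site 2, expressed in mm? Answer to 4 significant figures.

-1.580 mm

site 1: 0.30 in = 7.62000 mm.
Difference: 7.62000 − 9.20000 = -1.580 mm.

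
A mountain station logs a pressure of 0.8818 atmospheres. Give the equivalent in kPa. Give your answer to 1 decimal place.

89.3 kPa

1 atm = 101.325 kPa, so 0.8818 × 101.325 = 89.3 kPa.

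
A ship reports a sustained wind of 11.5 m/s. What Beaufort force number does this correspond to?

11.5 m/s lies in the Beaufort 6 band (strong breeze, 10.8–13.8 m/s).

Beaufort force 6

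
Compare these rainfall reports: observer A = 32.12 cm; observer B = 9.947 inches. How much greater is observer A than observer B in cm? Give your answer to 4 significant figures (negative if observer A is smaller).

observer B: 9.947 in = 25.26538 cm.
Difference: 32.12000 − 25.26538 = 6.855 cm.

6.855 cm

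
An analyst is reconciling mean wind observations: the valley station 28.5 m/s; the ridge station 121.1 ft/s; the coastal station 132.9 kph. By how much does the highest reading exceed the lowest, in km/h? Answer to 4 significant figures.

the valley station: 28.5 m/s = 102.6000 km/h.
the ridge station: 121.1 ft/s = 132.8806 km/h.
Spread: 132.9000 − 102.6000 = 30.30 km/h.

30.30 km/h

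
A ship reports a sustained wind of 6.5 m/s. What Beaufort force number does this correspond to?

6.5 m/s lies in the Beaufort 4 band (moderate breeze, 5.5–7.9 m/s).

Beaufort force 4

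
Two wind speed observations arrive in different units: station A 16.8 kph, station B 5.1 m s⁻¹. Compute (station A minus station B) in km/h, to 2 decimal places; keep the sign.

station B: 5.1 m/s = 18.3600 km/h.
Difference: 16.8000 − 18.3600 = -1.56 km/h.

-1.56 km/h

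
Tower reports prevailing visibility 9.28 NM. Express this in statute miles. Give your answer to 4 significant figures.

1 nmi = 1.15078 SM, so 9.28 × 1.15078 = 10.68 SM.

10.68 SM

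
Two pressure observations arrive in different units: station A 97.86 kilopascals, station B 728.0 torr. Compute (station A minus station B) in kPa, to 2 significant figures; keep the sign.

station B: 728.0 mmHg = 97.0587 kPa.
Difference: 97.8600 − 97.0587 = 0.80 kPa.

0.80 kPa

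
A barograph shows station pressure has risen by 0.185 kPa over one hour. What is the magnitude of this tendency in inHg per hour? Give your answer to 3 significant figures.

0.0546 inHg per hour

0.185 kPa / 1 h × 0.2953 inHg/kPa = 0.0546 inHg/h.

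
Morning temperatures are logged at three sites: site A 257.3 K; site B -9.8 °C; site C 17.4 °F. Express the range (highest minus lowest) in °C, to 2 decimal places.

7.74 °C

site A: 257.3 K = -15.850 °C.
site C: 17.4 °F = -8.111 °C.
Spread: (-8.111) − (-15.850) = 7.739 °C.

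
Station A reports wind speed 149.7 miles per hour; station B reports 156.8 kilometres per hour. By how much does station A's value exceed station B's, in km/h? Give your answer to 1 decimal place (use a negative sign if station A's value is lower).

84.1 km/h

station A: 149.7 mph = 240.919 km/h.
Difference: 240.919 − 156.800 = 84.1 km/h.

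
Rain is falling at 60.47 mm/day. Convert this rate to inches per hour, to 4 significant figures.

60.47 mm/day × 0.0393701 in/mm × 0.0416667 day/hour = 0.09920 in/hour.

0.09920 in/hour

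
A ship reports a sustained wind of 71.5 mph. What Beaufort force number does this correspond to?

Beaufort force 11

71.5 mph = 32.0 m/s, which is Beaufort 11 (violent storm, 28.5–32.6 m/s).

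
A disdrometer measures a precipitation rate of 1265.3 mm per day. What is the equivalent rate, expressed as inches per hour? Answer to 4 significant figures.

1265.3 mm/day × 0.0393701 in/mm × 0.0416667 day/hour = 2.076 in/hour.

2.076 in/hour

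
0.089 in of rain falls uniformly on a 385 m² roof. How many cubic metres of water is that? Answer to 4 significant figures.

Depth: 0.089 in × 25.4 = 2.2606 mm.
1 mm over 1 m² is 1 L, so volume = 2.2606 × 385 = 870.331 L = 0.8703 m³.

0.8703 cubic metres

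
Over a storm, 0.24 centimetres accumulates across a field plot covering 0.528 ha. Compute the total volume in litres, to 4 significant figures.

Depth: 0.24 cm × 10 = 2.4 mm.
Area: 0.528 ha = 5280 m².
1 mm over 1 m² is 1 L, so volume = 2.4 × 5280 = 12672 L ≈ 12670 L.

12670 litres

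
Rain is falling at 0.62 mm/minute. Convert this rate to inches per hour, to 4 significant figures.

1.465 in/hour

0.62 mm/minute × 0.0393701 in/mm × 60 minute/hour = 1.465 in/hour.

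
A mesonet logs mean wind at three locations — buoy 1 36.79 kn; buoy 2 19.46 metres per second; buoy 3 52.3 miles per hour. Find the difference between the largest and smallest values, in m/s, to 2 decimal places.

4.45 m/s

buoy 1: 36.79 kt = 18.9264 m/s.
buoy 3: 52.3 mph = 23.3802 m/s.
Spread: 23.3802 − 18.9264 = 4.45 m/s.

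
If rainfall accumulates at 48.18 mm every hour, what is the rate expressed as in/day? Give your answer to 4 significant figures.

45.52 in/day

48.18 mm/hour × 0.0393701 in/mm × 24 hour/day = 45.52 in/day.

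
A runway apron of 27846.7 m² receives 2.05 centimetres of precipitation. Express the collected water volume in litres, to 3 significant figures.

571000 litres

Depth: 2.05 cm × 10 = 20.5 mm.
1 mm over 1 m² is 1 L, so volume = 20.5 × 27846.7 = 570857.35 L ≈ 571000 L.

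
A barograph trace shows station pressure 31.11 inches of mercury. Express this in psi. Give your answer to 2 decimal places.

1 inHg = 0.491154 psi, so 31.11 × 0.491154 = 15.28 psi.

15.28 psi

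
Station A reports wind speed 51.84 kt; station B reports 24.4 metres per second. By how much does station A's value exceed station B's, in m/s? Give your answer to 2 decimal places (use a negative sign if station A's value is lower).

2.27 m/s

station A: 51.84 kt = 26.6688 m/s.
Difference: 26.6688 − 24.4000 = 2.27 m/s.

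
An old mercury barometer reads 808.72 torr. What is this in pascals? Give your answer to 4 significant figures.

1 mmHg = 133.322 Pa, so 808.72 × 133.322 = 107800 Pa.

107800 Pa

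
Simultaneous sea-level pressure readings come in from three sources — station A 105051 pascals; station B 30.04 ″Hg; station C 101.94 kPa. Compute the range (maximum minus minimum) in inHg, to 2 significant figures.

0.98 inHg

station A: 105051 Pa = 31.0215 inHg.
station C: 101.94 kPa = 30.1029 inHg.
Spread: 31.0215 − 30.0400 = 0.98 inHg.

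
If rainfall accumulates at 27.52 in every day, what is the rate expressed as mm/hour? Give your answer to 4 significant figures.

29.13 mm/hour

27.52 in/day × 25.4 mm/in × 0.0416667 day/hour = 29.13 mm/hour.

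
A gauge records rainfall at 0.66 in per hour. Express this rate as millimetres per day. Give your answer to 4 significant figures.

402.3 mm/day

0.66 in/hour × 25.4 mm/in × 24 hour/day = 402.3 mm/day.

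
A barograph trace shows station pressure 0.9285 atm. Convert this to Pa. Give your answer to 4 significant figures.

1 atm = 101325 Pa, so 0.9285 × 101325 = 94080 Pa.

94080 Pa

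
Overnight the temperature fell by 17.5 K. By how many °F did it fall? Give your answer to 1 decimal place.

For a temperature change the 32° offset cancels: Δ°F = 17.5 × 1.8 = 31.5 °F.

31.5 °F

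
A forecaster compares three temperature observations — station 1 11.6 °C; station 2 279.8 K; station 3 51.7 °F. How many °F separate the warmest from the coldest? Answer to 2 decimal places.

station 2: 279.8 K = 6.650 °C.
station 3: 51.7 °F = 10.944 °C.
Spread: 11.600 − 6.650 = 4.950 °C = 8.91 °F.

8.91 °F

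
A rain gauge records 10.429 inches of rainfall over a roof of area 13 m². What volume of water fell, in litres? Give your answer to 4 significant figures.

3444 litres

Depth: 10.429 in × 25.4 = 264.8966 mm.
1 mm over 1 m² is 1 L, so volume = 264.8966 × 13 = 3443.6558 L ≈ 3444 L.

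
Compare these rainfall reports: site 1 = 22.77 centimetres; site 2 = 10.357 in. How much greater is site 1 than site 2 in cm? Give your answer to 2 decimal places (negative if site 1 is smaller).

site 2: 10.357 in = 26.3068 cm.
Difference: 22.7700 − 26.3068 = -3.54 cm.

-3.54 cm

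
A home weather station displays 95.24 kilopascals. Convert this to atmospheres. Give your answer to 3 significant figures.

0.940 atm

1 kPa = 0.00986923 atm, so 95.24 × 0.00986923 = 0.940 atm.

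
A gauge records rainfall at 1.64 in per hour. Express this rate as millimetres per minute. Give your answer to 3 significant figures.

1.64 in/hour × 25.4 mm/in × 0.0166667 hour/minute = 0.694 mm/minute.

0.694 mm/minute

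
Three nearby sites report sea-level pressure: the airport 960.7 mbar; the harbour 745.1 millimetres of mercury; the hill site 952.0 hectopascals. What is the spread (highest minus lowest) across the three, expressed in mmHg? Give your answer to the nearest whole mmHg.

31 mmHg

the airport: 960.7 mb = 720.58 mmHg.
the hill site: 952.0 hPa = 714.06 mmHg.
Spread: 745.10 − 714.06 = 31 mmHg.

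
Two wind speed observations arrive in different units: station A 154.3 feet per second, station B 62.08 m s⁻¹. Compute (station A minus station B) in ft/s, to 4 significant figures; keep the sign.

station B: 62.08 m/s = 203.6745 ft/s.
Difference: 154.3000 − 203.6745 = -49.37 ft/s.

-49.37 ft/s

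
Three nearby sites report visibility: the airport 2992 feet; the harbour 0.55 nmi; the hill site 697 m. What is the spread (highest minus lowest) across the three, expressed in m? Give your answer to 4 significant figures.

321.6 m

the airport: 2992 ft = 911.962 m.
the harbour: 0.55 nmi = 1018.600 m.
Spread: 1018.600 − 697.000 = 321.6 m.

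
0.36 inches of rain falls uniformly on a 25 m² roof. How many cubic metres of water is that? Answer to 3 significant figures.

Depth: 0.36 in × 25.4 = 9.144 mm.
1 mm over 1 m² is 1 L, so volume = 9.144 × 25 = 228.6 L = 0.229 m³.

0.229 cubic metres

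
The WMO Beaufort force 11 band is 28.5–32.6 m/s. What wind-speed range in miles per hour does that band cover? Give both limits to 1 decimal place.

28.5–32.6 m/s × 2.237 = 63.8–72.9 mph.

63.8 to 72.9 mph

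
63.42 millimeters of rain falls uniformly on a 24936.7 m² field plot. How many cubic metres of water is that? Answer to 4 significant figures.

1581 cubic metres

1 mm over 1 m² is 1 L, so volume = 63.42 × 24936.7 = 1581485.5 L = 1581 m³.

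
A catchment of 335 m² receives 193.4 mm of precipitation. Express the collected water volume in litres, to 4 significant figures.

1 mm over 1 m² is 1 L, so volume = 193.4 × 335 = 64789 L ≈ 64790 L.

64790 litres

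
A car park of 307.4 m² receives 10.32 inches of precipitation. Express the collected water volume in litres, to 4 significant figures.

80580 litres

Depth: 10.32 in × 25.4 = 262.128 mm.
1 mm over 1 m² is 1 L, so volume = 262.128 × 307.4 = 80578.147 L ≈ 80580 L.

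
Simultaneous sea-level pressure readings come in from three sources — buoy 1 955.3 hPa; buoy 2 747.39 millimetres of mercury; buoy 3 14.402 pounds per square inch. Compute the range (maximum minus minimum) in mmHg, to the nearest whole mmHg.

31 mmHg

buoy 1: 955.3 hPa = 716.53 mmHg.
buoy 3: 14.402 psi = 744.80 mmHg.
Spread: 747.39 − 716.53 = 31 mmHg.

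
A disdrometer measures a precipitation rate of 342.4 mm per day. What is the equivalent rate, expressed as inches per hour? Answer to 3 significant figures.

342.4 mm/day × 0.0393701 in/mm × 0.0416667 day/hour = 0.562 in/hour.

0.562 in/hour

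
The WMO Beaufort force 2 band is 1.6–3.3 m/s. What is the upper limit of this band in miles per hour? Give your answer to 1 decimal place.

1.6–3.3 m/s × 2.237 = 3.6–7.4 mph.

7.4 mph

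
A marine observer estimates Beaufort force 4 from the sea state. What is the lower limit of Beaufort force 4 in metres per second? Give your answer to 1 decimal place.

5.5 m/s

Beaufort 4 (moderate breeze) spans 5.5–7.9 m/s.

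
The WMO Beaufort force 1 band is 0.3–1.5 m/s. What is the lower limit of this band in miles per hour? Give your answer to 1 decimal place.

0.3–1.5 m/s × 2.237 = 0.7–3.4 mph.

0.7 mph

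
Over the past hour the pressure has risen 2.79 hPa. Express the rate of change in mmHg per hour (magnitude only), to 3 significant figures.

2.79 hPa / 1 h × 0.750062 mmHg/hPa = 2.09 mmHg/h.

2.09 mmHg per hour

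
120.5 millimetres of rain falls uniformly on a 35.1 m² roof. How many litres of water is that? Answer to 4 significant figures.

4230 litres

1 mm over 1 m² is 1 L, so volume = 120.5 × 35.1 = 4229.55 L ≈ 4230 L.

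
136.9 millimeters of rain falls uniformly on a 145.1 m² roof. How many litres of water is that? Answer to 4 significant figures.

19860 litres

1 mm over 1 m² is 1 L, so volume = 136.9 × 145.1 = 19864.19 L ≈ 19860 L.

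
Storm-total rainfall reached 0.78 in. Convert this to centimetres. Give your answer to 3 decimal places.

1 in = 2.54 cm, so 0.78 × 2.54 = 1.981 cm.

1.981 cm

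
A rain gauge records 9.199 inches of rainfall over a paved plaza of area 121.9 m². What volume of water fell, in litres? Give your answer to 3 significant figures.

Depth: 9.199 in × 25.4 = 233.6546 mm.
1 mm over 1 m² is 1 L, so volume = 233.6546 × 121.9 = 28482.496 L ≈ 28500 L.

28500 litres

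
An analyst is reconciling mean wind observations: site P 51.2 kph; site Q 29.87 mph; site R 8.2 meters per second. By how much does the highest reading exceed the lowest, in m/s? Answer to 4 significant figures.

6.022 m/s

site P: 51.2 km/h = 14.22222 m/s.
site Q: 29.87 mph = 13.35308 m/s.
Spread: 14.22222 − 8.20000 = 6.022 m/s.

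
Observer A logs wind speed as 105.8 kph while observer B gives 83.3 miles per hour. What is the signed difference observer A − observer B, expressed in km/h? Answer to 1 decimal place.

-28.3 km/h

observer B: 83.3 mph = 134.058 km/h.
Difference: 105.800 − 134.058 = -28.3 km/h.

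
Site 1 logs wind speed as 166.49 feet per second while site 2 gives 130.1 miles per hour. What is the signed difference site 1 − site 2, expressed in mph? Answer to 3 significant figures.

site 1: 166.49 ft/s = 113.516 mph.
Difference: 113.516 − 130.100 = -16.6 mph.

-16.6 mph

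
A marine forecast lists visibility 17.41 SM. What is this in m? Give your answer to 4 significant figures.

1 SM = 1609.34 m, so 17.41 × 1609.34 = 28020 m.

28020 m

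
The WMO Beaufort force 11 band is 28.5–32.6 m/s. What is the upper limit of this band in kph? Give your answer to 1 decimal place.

28.5–32.6 m/s × 3.6 = 102.6–117.4 km/h.

117.4 km/h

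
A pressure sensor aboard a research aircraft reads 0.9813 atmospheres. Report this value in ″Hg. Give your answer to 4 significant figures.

29.36 inHg

1 atm = 29.9213 inHg, so 0.9813 × 29.9213 = 29.36 inHg.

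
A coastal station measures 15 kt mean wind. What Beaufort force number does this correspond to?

15 kt lies in the Beaufort 4 band (moderate breeze, 11–16 kt).

Beaufort force 4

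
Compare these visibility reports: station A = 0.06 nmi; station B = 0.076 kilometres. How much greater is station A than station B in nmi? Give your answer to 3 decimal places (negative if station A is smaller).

0.019 nmi

station B: 0.076 km = 0.04104 nmi.
Difference: 0.06000 − 0.04104 = 0.019 nmi.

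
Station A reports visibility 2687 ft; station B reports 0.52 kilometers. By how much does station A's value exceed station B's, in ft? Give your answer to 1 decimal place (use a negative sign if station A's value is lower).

station B: 0.52 km = 1706.037 ft.
Difference: 2687.000 − 1706.037 = 981.0 ft.

981.0 ft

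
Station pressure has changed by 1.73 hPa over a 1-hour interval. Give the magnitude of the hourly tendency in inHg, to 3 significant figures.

0.0511 inHg per hour

1.73 hPa / 1 h × 0.02953 inHg/hPa = 0.0511 inHg/h.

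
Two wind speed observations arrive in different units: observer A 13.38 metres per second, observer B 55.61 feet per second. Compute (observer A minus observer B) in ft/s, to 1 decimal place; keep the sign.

observer A: 13.38 m/s = 43.898 ft/s.
Difference: 43.898 − 55.610 = -11.7 ft/s.

-11.7 ft/s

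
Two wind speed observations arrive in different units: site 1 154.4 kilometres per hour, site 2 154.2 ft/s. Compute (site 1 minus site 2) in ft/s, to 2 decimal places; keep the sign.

site 1: 154.4 km/h = 140.7116 ft/s.
Difference: 140.7116 − 154.2000 = -13.49 ft/s.

-13.49 ft/s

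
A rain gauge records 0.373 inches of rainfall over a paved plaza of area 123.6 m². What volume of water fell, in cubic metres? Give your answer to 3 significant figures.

Depth: 0.373 in × 25.4 = 9.4742 mm.
1 mm over 1 m² is 1 L, so volume = 9.4742 × 123.6 = 1171.0111 L = 1.17 m³.

1.17 cubic metres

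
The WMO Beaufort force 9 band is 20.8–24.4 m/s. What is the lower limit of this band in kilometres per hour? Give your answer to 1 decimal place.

74.9 km/h

20.8–24.4 m/s × 3.6 = 74.9–87.8 km/h.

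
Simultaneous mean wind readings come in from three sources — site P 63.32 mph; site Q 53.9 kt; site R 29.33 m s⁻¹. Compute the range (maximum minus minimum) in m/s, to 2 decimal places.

1.60 m/s

site P: 63.32 mph = 28.3066 m/s.
site Q: 53.9 kt = 27.7286 m/s.
Spread: 29.3300 − 27.7286 = 1.60 m/s.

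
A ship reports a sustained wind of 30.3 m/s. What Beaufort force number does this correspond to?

Beaufort force 11

30.3 m/s lies in the Beaufort 11 band (violent storm, 28.5–32.6 m/s).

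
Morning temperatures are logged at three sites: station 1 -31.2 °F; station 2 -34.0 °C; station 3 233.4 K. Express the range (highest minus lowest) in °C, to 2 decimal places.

station 1: -31.2 °F = -35.111 °C.
station 3: 233.4 K = -39.750 °C.
Spread: (-34.000) − (-39.750) = 5.750 °C.

5.75 °C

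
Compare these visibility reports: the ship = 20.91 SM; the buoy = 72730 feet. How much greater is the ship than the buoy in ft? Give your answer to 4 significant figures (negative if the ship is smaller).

the ship: 20.91 SM = 110404.80 ft.
Difference: 110404.80 − 72730.00 = 37670 ft.

37670 ft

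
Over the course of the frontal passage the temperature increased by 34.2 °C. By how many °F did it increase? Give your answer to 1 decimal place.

61.6 °F

Converting a difference, only the 9/5 scale factor applies: Δ°F = 34.2 × 1.8 = 61.6 °F.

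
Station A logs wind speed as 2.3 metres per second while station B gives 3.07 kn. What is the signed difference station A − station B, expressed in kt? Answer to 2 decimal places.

station A: 2.3 m/s = 4.4708 kt.
Difference: 4.4708 − 3.0700 = 1.40 kt.

1.40 kt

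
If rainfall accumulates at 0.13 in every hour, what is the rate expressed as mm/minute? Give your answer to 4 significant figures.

0.13 in/hour × 25.4 mm/in × 0.0166667 hour/minute = 0.05503 mm/minute.

0.05503 mm/minute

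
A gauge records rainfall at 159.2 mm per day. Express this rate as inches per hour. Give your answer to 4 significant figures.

159.2 mm/day × 0.0393701 in/mm × 0.0416667 day/hour = 0.2612 in/hour.

0.2612 in/hour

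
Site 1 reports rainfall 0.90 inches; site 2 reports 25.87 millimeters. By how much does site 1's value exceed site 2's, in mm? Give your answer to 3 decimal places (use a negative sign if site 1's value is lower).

-3.010 mm

site 1: 0.90 in = 22.86000 mm.
Difference: 22.86000 − 25.87000 = -3.010 mm.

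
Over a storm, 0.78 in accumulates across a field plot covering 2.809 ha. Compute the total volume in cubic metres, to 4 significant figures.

Depth: 0.78 in × 25.4 = 19.812 mm.
Area: 2.809 ha = 28090 m².
1 mm over 1 m² is 1 L, so volume = 19.812 × 28090 = 556519.08 L = 556.5 m³.

556.5 cubic metres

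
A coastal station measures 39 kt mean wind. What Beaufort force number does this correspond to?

Beaufort force 8

39 kt lies in the Beaufort 8 band (gale, 34–40 kt).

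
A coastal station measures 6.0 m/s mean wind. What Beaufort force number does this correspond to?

Beaufort force 4

6.0 m/s lies in the Beaufort 4 band (moderate breeze, 5.5–7.9 m/s).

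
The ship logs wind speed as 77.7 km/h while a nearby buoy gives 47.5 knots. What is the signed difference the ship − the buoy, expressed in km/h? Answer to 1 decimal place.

the buoy: 47.5 kt = 87.970 km/h.
Difference: 77.700 − 87.970 = -10.3 km/h.

-10.3 km/h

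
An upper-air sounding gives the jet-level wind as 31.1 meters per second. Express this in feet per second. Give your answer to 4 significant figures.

1 m/s = 3.28084 ft/s, so 31.1 × 3.28084 = 102.0 ft/s.

102.0 ft/s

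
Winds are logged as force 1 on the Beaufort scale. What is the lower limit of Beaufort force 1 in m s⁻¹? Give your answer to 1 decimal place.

Beaufort 1 (light air) spans 0.3–1.5 m/s.

0.3 m/s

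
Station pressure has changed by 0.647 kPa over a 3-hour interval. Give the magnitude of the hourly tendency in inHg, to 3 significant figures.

0.0637 inHg per hour

0.647 kPa / 3 h × 0.2953 inHg/kPa = 0.0637 inHg/h.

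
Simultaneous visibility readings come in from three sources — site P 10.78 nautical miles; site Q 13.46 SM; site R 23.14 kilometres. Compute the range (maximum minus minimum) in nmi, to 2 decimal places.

1.71 nmi

site Q: 13.46 SM = 11.6964 nmi.
site R: 23.14 km = 12.4946 nmi.
Spread: 12.4946 − 10.7800 = 1.71 nmi.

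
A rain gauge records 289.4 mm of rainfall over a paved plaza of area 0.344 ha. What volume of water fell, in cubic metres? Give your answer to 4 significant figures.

Area: 0.344 ha = 3440 m².
1 mm over 1 m² is 1 L, so volume = 289.4 × 3440 = 995536 L = 995.5 m³.

995.5 cubic metres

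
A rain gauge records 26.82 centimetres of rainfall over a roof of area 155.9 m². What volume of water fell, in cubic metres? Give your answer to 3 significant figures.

41.8 cubic metres

Depth: 26.82 cm × 10 = 268.2 mm.
1 mm over 1 m² is 1 L, so volume = 268.2 × 155.9 = 41812.38 L = 41.8 m³.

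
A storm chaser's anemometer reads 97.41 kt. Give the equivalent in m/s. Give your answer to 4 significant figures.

50.11 m/s

1 kt = 0.514444 m/s, so 97.41 × 0.514444 = 50.11 m/s.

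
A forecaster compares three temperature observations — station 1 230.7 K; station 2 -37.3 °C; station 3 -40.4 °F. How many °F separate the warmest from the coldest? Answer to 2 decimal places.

9.27 °F

station 1: 230.7 K = -42.450 °C.
station 3: -40.4 °F = -40.222 °C.
Spread: (-37.300) − (-42.450) = 5.150 °C = 9.27 °F.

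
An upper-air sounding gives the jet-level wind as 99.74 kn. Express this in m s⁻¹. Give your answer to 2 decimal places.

1 kt = 0.514444 m/s, so 99.74 × 0.514444 = 51.31 m/s.

51.31 m/s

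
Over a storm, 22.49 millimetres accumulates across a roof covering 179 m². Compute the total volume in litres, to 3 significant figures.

4030 litres

1 mm over 1 m² is 1 L, so volume = 22.49 × 179 = 4025.71 L ≈ 4030 L.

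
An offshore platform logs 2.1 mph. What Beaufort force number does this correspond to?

2.1 mph = 0.9 m/s, which is Beaufort 1 (light air, 0.3–1.5 m/s).

Beaufort force 1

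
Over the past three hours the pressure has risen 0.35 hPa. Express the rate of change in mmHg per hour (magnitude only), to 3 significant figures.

0.35 hPa / 3 h × 0.750062 mmHg/hPa = 0.0875 mmHg/h.

0.0875 mmHg per hour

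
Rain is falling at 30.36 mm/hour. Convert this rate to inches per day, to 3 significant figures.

30.36 mm/hour × 0.0393701 in/mm × 24 hour/day = 28.7 in/day.

28.7 in/day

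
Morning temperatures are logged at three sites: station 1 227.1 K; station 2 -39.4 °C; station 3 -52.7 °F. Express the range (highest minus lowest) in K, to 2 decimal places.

station 1: 227.1 K = -46.050 °C.
station 3: -52.7 °F = -47.056 °C.
Spread: (-39.400) − (-47.056) = 7.656 °C.

7.66 K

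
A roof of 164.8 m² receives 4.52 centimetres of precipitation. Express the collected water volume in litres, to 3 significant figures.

Depth: 4.52 cm × 10 = 45.2 mm.
1 mm over 1 m² is 1 L, so volume = 45.2 × 164.8 = 7448.96 L ≈ 7450 L.

7450 litres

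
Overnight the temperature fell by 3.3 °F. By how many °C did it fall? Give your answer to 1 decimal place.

1.8 °C

For a temperature change the 32° offset cancels: Δ°C = 3.3 × 0.5556 = 1.8 °C.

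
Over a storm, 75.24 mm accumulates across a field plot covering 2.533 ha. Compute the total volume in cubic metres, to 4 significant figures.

Area: 2.533 ha = 25330 m².
1 mm over 1 m² is 1 L, so volume = 75.24 × 25330 = 1905829.2 L = 1906 m³.

1906 cubic metres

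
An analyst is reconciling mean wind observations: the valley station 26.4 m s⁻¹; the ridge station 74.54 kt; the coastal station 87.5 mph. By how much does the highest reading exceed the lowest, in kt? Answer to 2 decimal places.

24.72 kt

the valley station: 26.4 m/s = 51.3175 kt.
the coastal station: 87.5 mph = 76.0354 kt.
Spread: 76.0354 − 51.3175 = 24.72 kt.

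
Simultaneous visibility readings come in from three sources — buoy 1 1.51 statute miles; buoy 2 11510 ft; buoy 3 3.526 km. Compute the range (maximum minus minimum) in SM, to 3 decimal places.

0.681 SM

buoy 2: 11510 ft = 2.17992 SM.
buoy 3: 3.526 km = 2.19095 SM.
Spread: 2.19095 − 1.51000 = 0.681 SM.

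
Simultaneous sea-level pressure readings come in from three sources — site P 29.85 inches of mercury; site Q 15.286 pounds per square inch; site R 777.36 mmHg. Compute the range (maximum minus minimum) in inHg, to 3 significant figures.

site Q: 15.286 psi = 31.1226 inHg.
site R: 777.36 mmHg = 30.6047 inHg.
Spread: 31.1226 − 29.8500 = 1.27 inHg.

1.27 inHg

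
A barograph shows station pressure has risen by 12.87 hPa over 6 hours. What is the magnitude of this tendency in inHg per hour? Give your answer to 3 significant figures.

0.0633 inHg per hour

12.87 hPa / 6 h × 0.02953 inHg/hPa = 0.0633 inHg/h.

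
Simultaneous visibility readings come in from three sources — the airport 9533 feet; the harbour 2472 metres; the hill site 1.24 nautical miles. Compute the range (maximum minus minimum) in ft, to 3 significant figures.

the harbour: 2472 m = 8110.24 ft.
the hill site: 1.24 nmi = 7534.38 ft.
Spread: 9533.00 − 7534.38 = 2000 ft.

2000 ft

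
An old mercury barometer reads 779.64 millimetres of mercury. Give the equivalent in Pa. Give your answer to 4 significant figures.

1 mmHg = 133.322 Pa, so 779.64 × 133.322 = 103900 Pa.

103900 Pa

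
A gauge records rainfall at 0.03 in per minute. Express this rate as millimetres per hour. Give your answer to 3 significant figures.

45.7 mm/hour

0.03 in/minute × 25.4 mm/in × 60 minute/hour = 45.7 mm/hour.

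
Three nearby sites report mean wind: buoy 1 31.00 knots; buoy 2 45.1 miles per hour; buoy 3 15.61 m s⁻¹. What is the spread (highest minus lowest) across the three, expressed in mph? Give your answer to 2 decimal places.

buoy 1: 31.00 kt = 35.6742 mph.
buoy 3: 15.61 m/s = 34.9186 mph.
Spread: 45.1000 − 34.9186 = 10.18 mph.

10.18 mph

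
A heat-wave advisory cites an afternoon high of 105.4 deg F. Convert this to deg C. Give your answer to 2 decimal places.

°C = (°F − 32) × 5/9 = (105.4 − 32) / 1.8 = 40.78 °C.

40.78 °C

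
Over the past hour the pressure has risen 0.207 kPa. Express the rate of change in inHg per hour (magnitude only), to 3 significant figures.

0.0611 inHg per hour

0.207 kPa / 1 h × 0.2953 inHg/kPa = 0.0611 inHg/h.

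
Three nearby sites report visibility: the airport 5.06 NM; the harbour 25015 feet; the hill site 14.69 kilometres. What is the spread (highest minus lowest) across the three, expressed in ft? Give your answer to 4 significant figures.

23180 ft

the airport: 5.06 nmi = 30745.14 ft.
the hill site: 14.69 km = 48195.54 ft.
Spread: 48195.54 − 25015.00 = 23180 ft.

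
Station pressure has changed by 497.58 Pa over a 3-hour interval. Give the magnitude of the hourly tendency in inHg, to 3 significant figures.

0.0490 inHg per hour

497.58 Pa / 3 h × 0.0002953 inHg/Pa = 0.0490 inHg/h.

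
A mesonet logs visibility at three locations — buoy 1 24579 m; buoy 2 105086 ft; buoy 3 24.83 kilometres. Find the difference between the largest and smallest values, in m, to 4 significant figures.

7451 m

buoy 2: 105086 ft = 32030.21 m.
buoy 3: 24.83 km = 24830.00 m.
Spread: 32030.21 − 24579.00 = 7451 m.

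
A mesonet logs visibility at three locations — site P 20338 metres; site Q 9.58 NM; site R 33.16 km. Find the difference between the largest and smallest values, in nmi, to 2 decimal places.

site P: 20338 m = 10.98164 nmi.
site R: 33.16 km = 17.90497 nmi.
Spread: 17.90497 − 9.58000 = 8.32 nmi.

8.32 nmi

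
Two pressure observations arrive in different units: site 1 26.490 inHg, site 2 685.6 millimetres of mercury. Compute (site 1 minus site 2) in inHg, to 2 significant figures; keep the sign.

site 2: 685.6 mmHg = 26.9921 inHg.
Difference: 26.4900 − 26.9921 = -0.50 inHg.

-0.50 inHg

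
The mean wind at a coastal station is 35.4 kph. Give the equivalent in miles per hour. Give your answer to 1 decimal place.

1 km/h = 0.621371 mph, so 35.4 × 0.621371 = 22.0 mph.

22.0 mph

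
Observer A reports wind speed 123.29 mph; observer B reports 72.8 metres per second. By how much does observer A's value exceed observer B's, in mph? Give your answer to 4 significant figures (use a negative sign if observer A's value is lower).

observer B: 72.8 m/s = 162.8490 mph.
Difference: 123.2900 − 162.8490 = -39.56 mph.

-39.56 mph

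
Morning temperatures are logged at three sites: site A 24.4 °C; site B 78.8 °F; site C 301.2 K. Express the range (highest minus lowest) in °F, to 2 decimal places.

site B: 78.8 °F = 26.000 °C.
site C: 301.2 K = 28.050 °C.
Spread: 28.050 − 24.400 = 3.650 °C = 6.57 °F.

6.57 °F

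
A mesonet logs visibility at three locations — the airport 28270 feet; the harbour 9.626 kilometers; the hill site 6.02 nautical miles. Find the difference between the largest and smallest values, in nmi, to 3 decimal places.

1.367 nmi

the airport: 28270 ft = 4.65264 nmi.
the harbour: 9.626 km = 5.19762 nmi.
Spread: 6.02000 − 4.65264 = 1.367 nmi.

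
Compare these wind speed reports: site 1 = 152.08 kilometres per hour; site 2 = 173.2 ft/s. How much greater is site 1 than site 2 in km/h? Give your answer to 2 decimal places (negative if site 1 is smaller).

-37.97 km/h

site 2: 173.2 ft/s = 190.0489 km/h.
Difference: 152.0800 − 190.0489 = -37.97 km/h.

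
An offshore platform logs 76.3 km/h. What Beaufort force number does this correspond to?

76.3 km/h = 21.2 m/s, which is Beaufort 9 (strong gale, 20.8–24.4 m/s).

Beaufort force 9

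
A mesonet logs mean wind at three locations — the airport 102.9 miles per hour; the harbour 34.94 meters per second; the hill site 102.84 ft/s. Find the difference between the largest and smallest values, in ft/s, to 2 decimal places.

the airport: 102.9 mph = 150.9200 ft/s.
the harbour: 34.94 m/s = 114.6325 ft/s.
Spread: 150.9200 − 102.8400 = 48.08 ft/s.

48.08 ft/s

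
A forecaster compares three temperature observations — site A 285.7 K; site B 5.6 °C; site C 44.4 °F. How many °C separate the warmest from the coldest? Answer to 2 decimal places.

site A: 285.7 K = 12.550 °C.
site C: 44.4 °F = 6.889 °C.
Spread: 12.550 − 5.600 = 6.950 °C.

6.95 °C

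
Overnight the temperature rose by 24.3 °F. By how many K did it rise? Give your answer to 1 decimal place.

A change of 1 °C equals a change of 1.8 °F: ΔK = 24.3 × 0.5556 = 13.5 K.

13.5 K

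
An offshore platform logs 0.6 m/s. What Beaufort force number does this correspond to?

0.6 m/s lies in the Beaufort 1 band (light air, 0.3–1.5 m/s).

Beaufort force 1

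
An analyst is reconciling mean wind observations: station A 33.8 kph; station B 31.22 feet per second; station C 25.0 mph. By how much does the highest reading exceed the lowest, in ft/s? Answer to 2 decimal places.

5.86 ft/s

station A: 33.8 km/h = 30.8034 ft/s.
station C: 25.0 mph = 36.6667 ft/s.
Spread: 36.6667 − 30.8034 = 5.86 ft/s.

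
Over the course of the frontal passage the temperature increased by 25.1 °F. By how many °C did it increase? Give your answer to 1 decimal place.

A change of 1 °C equals a change of 1.8 °F: Δ°C = 25.1 × 0.5556 = 13.9 °C.

13.9 °C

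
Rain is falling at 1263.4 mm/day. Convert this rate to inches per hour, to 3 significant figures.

2.07 in/hour

1263.4 mm/day × 0.0393701 in/mm × 0.0416667 day/hour = 2.07 in/hour.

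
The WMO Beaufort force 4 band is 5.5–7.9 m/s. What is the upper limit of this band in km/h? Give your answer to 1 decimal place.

5.5–7.9 m/s × 3.6 = 19.8–28.4 km/h.

28.4 km/h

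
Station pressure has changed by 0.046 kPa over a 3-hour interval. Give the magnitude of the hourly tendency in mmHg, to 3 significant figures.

0.046 kPa / 3 h × 7.50062 mmHg/kPa = 0.115 mmHg/h.

0.115 mmHg per hour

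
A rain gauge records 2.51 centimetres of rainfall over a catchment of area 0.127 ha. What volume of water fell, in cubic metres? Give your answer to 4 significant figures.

Depth: 2.51 cm × 10 = 25.1 mm.
Area: 0.127 ha = 1270 m².
1 mm over 1 m² is 1 L, so volume = 25.1 × 1270 = 31877 L = 31.88 m³.

31.88 cubic metres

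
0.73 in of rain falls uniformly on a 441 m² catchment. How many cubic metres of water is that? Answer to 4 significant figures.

8.177 cubic metres

Depth: 0.73 in × 25.4 = 18.542 mm.
1 mm over 1 m² is 1 L, so volume = 18.542 × 441 = 8177.022 L = 8.177 m³.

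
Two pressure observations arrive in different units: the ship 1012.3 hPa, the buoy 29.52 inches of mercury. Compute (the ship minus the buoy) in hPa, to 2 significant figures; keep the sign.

the buoy: 29.52 inHg = 999.66 hPa.
Difference: 1012.30 − 999.66 = 13 hPa.

13 hPa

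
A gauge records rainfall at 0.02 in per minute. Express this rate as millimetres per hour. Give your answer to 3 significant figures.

0.02 in/minute × 25.4 mm/in × 60 minute/hour = 30.5 mm/hour.

30.5 mm/hour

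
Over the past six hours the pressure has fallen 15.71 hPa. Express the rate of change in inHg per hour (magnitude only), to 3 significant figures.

15.71 hPa / 6 h × 0.02953 inHg/hPa = 0.0773 inHg/h.

0.0773 inHg per hour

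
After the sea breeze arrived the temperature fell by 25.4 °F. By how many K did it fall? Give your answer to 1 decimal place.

Converting a difference, only the 9/5 scale factor applies: ΔK = 25.4 × 0.5556 = 14.1 K.

14.1 K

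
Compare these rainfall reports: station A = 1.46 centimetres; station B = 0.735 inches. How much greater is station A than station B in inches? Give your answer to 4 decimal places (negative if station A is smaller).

station A: 1.46 cm = 0.574803 in.
Difference: 0.574803 − 0.735000 = -0.1602 in.

-0.1602 in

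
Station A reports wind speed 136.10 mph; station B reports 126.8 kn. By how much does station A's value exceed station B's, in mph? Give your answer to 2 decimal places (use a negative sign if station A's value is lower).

station B: 126.8 kt = 145.9188 mph.
Difference: 136.1000 − 145.9188 = -9.82 mph.

-9.82 mph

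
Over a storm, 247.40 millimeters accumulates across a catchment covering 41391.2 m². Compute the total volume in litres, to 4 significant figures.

1 mm over 1 m² is 1 L, so volume = 247.4 × 41391.2 = 10240183 L ≈ 10240000 L.

10240000 litres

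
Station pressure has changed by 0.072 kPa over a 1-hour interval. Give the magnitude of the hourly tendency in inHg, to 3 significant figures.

0.072 kPa / 1 h × 0.2953 inHg/kPa = 0.0213 inHg/h.

0.0213 inHg per hour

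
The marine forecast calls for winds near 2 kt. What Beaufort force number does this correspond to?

Beaufort force 1

2 kt lies in the Beaufort 1 band (light air, 1–3 kt).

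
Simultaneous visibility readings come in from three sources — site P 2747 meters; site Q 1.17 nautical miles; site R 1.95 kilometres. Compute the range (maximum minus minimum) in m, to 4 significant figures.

site Q: 1.17 nmi = 2166.840 m.
site R: 1.95 km = 1950.000 m.
Spread: 2747.000 − 1950.000 = 797.0 m.

797.0 m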